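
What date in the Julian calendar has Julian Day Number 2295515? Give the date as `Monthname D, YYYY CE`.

October 11, 1572 CE

The proleptic Gregorian equivalent of JDN 2295515 is 21 October 1572.
In the Julian calendar that day is October 11, 1572 CE.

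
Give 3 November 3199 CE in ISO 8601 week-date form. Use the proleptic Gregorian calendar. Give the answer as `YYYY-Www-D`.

3199-W44-3

The weekday is Wednesday (ISO weekday 3).
That Wednesday belongs to ISO week 44 of ISO year 3199.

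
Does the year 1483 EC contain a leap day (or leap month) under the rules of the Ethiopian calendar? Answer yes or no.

yes

1483 mod 4 = 3; in the Ethiopian calendar a year is leap when year mod 4 = 3, so it is a leap year.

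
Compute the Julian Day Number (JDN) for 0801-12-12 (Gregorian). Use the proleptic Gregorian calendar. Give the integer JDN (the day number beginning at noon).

JDN 2400001 is 17 November 1858 CE (Gregorian), MJD 0; the target day is −386036 days from there, so JDN = 2013965.

2013965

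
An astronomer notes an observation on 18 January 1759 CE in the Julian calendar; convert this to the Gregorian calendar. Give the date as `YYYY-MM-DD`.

The Julian–Gregorian offset here is 11 days (Julian trailing).
18 January 1759 Julian + 11 days → 29 January 1759 Gregorian.

1759-01-29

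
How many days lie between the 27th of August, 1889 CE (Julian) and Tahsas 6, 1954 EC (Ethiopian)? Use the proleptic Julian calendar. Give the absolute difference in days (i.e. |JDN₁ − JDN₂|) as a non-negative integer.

JDN of the first date = 2411254.
JDN of the second date = 2437649.
|2437649 − 2411254| = 26395.

26395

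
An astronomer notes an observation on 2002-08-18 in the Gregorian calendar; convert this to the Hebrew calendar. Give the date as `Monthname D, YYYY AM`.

Julian Day Number of the source date = 2452505.
Converting JDN 2452505 to the Hebrew calendar gives 10 Elul 5762 AM.

Elul 10, 5762 AM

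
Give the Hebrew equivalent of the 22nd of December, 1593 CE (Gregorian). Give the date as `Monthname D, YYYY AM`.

Kislev 28, 5354 AM

Both dates share Julian Day Number 2303247; in the Hebrew calendar that is 28 Kislev 5354 AM.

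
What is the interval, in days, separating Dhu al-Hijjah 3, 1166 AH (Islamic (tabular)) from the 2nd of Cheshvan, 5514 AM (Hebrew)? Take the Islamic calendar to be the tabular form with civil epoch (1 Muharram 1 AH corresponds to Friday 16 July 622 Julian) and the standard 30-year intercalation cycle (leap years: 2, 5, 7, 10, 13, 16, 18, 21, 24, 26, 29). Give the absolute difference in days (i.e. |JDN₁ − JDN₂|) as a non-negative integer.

JDN of the first date = 2361604.
JDN of the second date = 2361633.
|2361633 − 2361604| = 29.

29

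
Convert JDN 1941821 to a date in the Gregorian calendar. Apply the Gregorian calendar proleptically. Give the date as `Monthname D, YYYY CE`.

June 4, 604 CE

Counting from JDN 2299161 = 15 Oct 1582 gives an offset of -357340 days.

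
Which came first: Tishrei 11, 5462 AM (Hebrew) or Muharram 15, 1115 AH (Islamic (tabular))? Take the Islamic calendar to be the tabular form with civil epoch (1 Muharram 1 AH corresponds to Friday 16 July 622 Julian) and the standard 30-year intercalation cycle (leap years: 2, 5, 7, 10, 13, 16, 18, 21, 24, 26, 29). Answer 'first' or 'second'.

Converting both to JDN: 2342623 vs 2343218; the smaller is the first.

first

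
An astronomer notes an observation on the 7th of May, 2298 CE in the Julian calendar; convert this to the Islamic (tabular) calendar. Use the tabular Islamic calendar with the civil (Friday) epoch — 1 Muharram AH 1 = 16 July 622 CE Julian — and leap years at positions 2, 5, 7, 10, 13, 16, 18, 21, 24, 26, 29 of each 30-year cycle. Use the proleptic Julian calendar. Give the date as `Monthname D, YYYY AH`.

Rabi' al-Thani 10, 1728 AH

Both dates share Julian Day Number 2560529; in the tabular Islamic calendar that is 10 Rabi' al-Thani 1728 AH.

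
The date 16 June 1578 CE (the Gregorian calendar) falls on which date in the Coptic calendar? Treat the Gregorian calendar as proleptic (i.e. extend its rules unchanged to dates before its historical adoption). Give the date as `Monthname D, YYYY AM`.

Paoni 12, 1294 AM

Both dates share Julian Day Number 2297579; in the Coptic calendar that is 12 Paoni 1294 AM.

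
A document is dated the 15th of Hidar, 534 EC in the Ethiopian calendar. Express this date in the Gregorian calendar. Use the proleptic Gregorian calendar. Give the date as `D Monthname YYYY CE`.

13 November 541 CE

Both dates share Julian Day Number 1918973; in the Gregorian calendar that is 13 November 541 CE.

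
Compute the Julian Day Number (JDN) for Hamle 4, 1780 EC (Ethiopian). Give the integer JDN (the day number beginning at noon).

In the Gregorian calendar the same day is 9 July 1788.
JDN 2451545 is 1 January 2000 CE (Gregorian); the target day is −77241 days from there, so JDN = 2374304.

2374304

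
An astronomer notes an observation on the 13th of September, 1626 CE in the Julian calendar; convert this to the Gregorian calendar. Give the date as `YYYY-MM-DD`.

1626-09-23

For dates in this range the Gregorian date is 10 days ahead of the Julian.
13 September 1626 Julian + 10 days → 23 September 1626 Gregorian.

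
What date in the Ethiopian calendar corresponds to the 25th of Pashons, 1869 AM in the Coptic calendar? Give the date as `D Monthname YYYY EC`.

25 Ginbot 2145 EC

The source date corresponds to 3 June 2153 in the Gregorian calendar (JDN 2507581).
That day falls on 25 Ginbot 2145 EC in the Ethiopian calendar.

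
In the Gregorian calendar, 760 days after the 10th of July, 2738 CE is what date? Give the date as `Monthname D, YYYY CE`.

August 8, 2740 CE

Counting 760 days forward from JDN 2721284 reaches JDN 2722044, which is August 8, 2740 CE.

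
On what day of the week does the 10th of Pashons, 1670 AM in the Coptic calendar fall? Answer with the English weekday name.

In the Gregorian calendar this is 18 May 1954 (JDN 2434881).
2434881 ≡ 1 (mod 7); counting from Monday = 0 gives Tuesday.

Tuesday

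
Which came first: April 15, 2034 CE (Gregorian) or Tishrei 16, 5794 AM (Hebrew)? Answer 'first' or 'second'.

The two dates have Julian Day Numbers 2464068 and 2463880 respectively.
Since 2463880 < 2464068, the second date comes first.

second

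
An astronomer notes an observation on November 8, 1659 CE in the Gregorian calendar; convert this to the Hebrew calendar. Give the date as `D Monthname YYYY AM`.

22 Cheshvan 5420 AM

Julian Day Number of the source date = 2327309.
Converting JDN 2327309 to the Hebrew calendar gives 22 Cheshvan 5420 AM.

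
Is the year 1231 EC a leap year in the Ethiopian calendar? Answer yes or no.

yes

1231 mod 4 = 3; in the Ethiopian calendar a year is leap when year mod 4 = 3, so it is a leap year.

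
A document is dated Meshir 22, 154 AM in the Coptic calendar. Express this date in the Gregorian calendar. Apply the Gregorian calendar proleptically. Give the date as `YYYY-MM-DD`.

Both dates share Julian Day Number 1881084; in the Gregorian calendar that is 17 February 438 CE.

0438-02-17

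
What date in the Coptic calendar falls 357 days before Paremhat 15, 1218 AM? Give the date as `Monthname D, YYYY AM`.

Paremhat 23, 1217 AM

JDN of Paremhat 15, 1218 AM = 2269733.
2269733 − 357 = 2269376.
JDN 2269376 in the Coptic calendar is Paremhat 23, 1217 AM.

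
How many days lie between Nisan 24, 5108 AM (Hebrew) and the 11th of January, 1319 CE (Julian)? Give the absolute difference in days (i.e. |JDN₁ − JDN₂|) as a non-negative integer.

10665

First date → JDN 2213498; second date → JDN 2202833.
The interval is |2213498 − 2202833| = 10665 days.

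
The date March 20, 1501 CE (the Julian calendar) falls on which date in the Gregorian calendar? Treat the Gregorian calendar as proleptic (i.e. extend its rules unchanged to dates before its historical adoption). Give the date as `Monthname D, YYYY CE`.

The Julian–Gregorian offset here is 10 days (Julian trailing).
20 March 1501 Julian + 10 days → 30 March 1501 Gregorian.

March 30, 1501 CE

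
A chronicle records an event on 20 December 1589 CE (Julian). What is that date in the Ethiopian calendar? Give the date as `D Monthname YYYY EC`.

24 Tahsas 1582 EC

Both dates share Julian Day Number 2301794; in the Ethiopian calendar that is 24 Tahsas 1582 EC.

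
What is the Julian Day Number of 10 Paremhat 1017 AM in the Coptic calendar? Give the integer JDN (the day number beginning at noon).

2196313

In the proleptic Gregorian calendar the same day is 14 March 1301.
JDN 2400001 is 17 November 1858 CE (Gregorian), MJD 0; the target day is −203688 days from there, so JDN = 2196313.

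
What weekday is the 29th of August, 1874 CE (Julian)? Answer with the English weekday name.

Thursday

Equivalently 10 September 1874 Gregorian, JDN 2405777.
JDN 2405777 mod 7 = 3, and JDN 0 was a Monday, so this is a Thursday.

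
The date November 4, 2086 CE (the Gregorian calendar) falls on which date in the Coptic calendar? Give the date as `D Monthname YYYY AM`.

Both dates share Julian Day Number 2483264; in the Coptic calendar that is 25 Paopi 1803 AM.

25 Paopi 1803 AM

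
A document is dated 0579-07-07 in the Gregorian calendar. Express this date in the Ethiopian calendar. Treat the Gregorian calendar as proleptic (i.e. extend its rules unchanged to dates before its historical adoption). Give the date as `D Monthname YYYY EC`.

11 Hamle 571 EC

Julian Day Number of the source date = 1932723.
Converting JDN 1932723 to the Ethiopian calendar gives 11 Hamle 571 EC.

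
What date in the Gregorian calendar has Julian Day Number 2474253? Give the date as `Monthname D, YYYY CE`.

March 4, 2062 CE

JDN 2451545 is 1 Jan 2000; 2474253 is +22708 days from there.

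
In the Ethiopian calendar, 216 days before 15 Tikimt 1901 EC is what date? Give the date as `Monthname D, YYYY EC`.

Megabit 14, 1900 EC

The starting date is JDN 2418240; 2418240 − 216 = 2418024.
JDN 2418024 corresponds to Megabit 14, 1900 EC.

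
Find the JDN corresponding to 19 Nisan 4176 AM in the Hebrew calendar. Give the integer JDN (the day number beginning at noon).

In the proleptic Gregorian calendar the same day is 4 April 416.
JDN 2299161 is 15 October 1582 CE (Gregorian); the target day is −426066 days from there, so JDN = 1873095.

1873095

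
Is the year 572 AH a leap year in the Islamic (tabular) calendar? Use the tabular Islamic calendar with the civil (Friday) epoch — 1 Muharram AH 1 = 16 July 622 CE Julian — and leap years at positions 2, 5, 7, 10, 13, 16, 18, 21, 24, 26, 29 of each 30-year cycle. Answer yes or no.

yes

Year 572 AH is year 2 of its 30-year cycle; leap positions are 2, 5, 7, 10, 13, 16, 18, 21, 24, 26, 29, so it is a leap year (355 days).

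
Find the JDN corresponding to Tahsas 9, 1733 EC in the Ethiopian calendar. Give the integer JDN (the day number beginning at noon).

2356932

Equivalently 16 December 1740 (Gregorian).
JDN 2400001 is 17 November 1858 CE (Gregorian), MJD 0; the target day is −43069 days from there, so JDN = 2356932.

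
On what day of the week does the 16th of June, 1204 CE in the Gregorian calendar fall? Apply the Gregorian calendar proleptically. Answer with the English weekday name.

Since JDN mod 7 = 2 (0 = Monday), the day is Wednesday.

Wednesday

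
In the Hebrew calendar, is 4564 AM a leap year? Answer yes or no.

Hebrew year 4564 is year 4 of its 19-year Metonic cycle; leap years are at positions 3, 6, 8, 11, 14, 17, 19, so it is a common year (12 months).

no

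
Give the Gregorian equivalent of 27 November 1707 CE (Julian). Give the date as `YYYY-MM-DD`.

1707-12-08

At this point the Julian calendar is 11 days behind the Gregorian.
27 November 1707 Julian + 11 days → 8 December 1707 Gregorian.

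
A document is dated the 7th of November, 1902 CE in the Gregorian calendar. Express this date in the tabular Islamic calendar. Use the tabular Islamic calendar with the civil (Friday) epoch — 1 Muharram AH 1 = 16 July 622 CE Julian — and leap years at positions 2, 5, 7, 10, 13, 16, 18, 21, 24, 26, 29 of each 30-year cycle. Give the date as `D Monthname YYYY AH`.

Both dates share Julian Day Number 2416061; in the tabular Islamic calendar that is 5 Sha'ban 1320 AH.

5 Sha'ban 1320 AH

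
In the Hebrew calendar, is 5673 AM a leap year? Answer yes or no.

Hebrew year 5673 is year 11 of its 19-year Metonic cycle; leap years are at positions 3, 6, 8, 11, 14, 17, 19, so it is a leap year (13 months).

yes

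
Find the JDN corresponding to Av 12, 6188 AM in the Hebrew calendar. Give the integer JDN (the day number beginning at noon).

2608075

In the Gregorian calendar the same day is 25 July 2428.
JDN 2451545 is 1 January 2000 CE (Gregorian); the target day is +156530 days from there, so JDN = 2608075.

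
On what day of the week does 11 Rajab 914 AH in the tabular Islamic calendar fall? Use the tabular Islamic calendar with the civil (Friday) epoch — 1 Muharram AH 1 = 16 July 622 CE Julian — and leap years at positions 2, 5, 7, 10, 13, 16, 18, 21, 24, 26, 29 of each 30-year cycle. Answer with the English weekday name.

Sunday

In the proleptic Gregorian calendar this is 15 November 1508 (JDN 2272164).
2272164 ≡ 6 (mod 7); counting from Monday = 0 gives Sunday.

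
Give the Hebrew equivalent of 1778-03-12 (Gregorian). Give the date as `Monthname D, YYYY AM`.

Adar 13, 5538 AM

Julian Day Number of the source date = 2370532.
Converting JDN 2370532 to the Hebrew calendar gives 13 Adar 5538 AM.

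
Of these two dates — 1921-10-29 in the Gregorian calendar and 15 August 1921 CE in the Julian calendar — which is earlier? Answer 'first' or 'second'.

First date → JDN 2422992; second date → JDN 2422930.
JDN 2422930 < JDN 2422992, so the second date is earlier.

second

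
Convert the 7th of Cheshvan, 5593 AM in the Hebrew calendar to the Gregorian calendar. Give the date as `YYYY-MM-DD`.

1832-10-31

Both dates share Julian Day Number 2390488; in the Gregorian calendar that is 31 October 1832 CE.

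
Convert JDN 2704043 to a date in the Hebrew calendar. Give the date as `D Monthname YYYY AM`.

JDN 2704043 is 26 April 2691 in the Gregorian calendar.
In the Hebrew calendar that day is 6 Iyar 6451 AM.

6 Iyar 6451 AM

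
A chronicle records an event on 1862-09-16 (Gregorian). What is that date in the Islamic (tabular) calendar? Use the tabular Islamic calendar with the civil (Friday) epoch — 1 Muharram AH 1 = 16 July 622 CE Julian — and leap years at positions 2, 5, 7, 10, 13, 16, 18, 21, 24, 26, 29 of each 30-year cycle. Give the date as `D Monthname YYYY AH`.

21 Rabi' al-Awwal 1279 AH

Julian Day Number of the source date = 2401400.
Converting JDN 2401400 to the tabular Islamic calendar gives 21 Rabi' al-Awwal 1279 AH.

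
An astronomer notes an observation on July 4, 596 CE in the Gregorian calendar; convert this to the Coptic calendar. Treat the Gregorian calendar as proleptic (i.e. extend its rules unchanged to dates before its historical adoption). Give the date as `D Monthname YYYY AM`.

8 Epip 312 AM

Julian Day Number of the source date = 1938930.
Converting JDN 1938930 to the Coptic calendar gives 8 Epip 312 AM.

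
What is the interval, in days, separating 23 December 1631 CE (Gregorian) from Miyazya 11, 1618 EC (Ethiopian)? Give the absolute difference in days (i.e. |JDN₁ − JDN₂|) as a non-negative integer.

First date → JDN 2317127; second date → JDN 2315050.
The interval is |2317127 − 2315050| = 2077 days.

2077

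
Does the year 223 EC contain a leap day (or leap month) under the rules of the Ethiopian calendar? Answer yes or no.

yes

223 mod 4 = 3; in the Ethiopian calendar a year is leap when year mod 4 = 3, so it is a leap year.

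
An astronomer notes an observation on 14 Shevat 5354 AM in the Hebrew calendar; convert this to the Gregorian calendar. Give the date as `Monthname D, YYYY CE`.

Both dates share Julian Day Number 2303291; in the Gregorian calendar that is 4 February 1594 CE.

February 4, 1594 CE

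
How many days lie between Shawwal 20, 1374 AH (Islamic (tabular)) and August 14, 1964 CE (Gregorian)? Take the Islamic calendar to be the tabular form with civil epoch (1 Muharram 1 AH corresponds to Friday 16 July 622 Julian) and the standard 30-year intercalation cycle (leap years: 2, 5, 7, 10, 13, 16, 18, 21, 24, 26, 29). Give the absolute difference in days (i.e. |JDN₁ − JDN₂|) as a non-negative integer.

First date → JDN 2435270; second date → JDN 2438622.
The interval is |2435270 − 2438622| = 3352 days.

3352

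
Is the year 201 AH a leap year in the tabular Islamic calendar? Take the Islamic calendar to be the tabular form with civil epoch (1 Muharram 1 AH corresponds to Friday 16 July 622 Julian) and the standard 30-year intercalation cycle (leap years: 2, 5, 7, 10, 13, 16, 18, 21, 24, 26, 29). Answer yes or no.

Year 201 AH is year 21 of its 30-year cycle; leap positions are 2, 5, 7, 10, 13, 16, 18, 21, 24, 26, 29, so it is a leap year (355 days).

yes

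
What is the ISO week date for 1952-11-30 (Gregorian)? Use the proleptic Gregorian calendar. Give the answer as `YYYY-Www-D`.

1952-W48-7

The weekday is Sunday (ISO weekday 7).
That Sunday belongs to ISO week 48 of ISO year 1952.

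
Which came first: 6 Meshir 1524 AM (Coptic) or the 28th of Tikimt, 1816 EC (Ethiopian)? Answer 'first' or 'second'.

Converting both to JDN: 2381461 vs 2387207; the smaller is the first.

first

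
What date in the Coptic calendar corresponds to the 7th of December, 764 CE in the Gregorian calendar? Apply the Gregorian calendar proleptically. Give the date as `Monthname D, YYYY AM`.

Julian Day Number of the source date = 2000446.
Converting JDN 2000446 to the Coptic calendar gives 7 Koiak 481 AM.

Koiak 7, 481 AM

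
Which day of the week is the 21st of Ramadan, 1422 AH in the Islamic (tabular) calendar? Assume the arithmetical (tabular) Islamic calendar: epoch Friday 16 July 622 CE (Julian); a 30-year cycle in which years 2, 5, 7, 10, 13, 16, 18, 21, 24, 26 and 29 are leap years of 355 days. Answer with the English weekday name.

In the Gregorian calendar this is 7 December 2001 (JDN 2452251).
Since JDN mod 7 = 4 (0 = Monday), the day is Friday.

Friday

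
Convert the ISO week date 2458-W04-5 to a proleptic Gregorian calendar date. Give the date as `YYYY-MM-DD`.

2458-01-25

ISO week 1 of 2458 is the week containing the first Thursday of 2458.
Week 4, day 5 (Friday) lands on 2458-01-25.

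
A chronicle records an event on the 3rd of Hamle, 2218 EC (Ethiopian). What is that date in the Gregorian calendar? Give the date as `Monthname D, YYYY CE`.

Both dates share Julian Day Number 2534282; in the Gregorian calendar that is 12 July 2226 CE.

July 12, 2226 CE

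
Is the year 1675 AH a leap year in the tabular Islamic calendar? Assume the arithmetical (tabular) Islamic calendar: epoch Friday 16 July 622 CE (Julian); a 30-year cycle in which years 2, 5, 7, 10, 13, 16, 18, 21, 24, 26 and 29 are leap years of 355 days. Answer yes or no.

Year 1675 AH is year 25 of its 30-year cycle; leap positions are 2, 5, 7, 10, 13, 16, 18, 21, 24, 26, 29, so it is a common year (354 days).

no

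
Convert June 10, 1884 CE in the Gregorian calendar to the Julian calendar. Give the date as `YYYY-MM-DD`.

1884-05-29

The Julian–Gregorian offset here is 12 days (Julian trailing).
10 June 1884 Gregorian − 12 days → 29 May 1884 Julian.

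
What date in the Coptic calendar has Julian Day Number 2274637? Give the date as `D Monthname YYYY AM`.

JDN 2274637 is 24 August 1515 in the proleptic Gregorian calendar.
In the Coptic calendar that day is 21 Mesori 1231 AM.

21 Mesori 1231 AM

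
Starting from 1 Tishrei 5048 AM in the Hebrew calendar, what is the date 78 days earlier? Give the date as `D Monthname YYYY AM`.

Counting 78 days back from JDN 2191388 reaches JDN 2191310, which is 11 Tammuz 5047 AM.

11 Tammuz 5047 AM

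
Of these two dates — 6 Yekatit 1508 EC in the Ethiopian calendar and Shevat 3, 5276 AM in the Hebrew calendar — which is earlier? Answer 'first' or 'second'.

The two dates have Julian Day Numbers 2274808 and 2274783 respectively.
Since 2274783 < 2274808, the second date comes first.

second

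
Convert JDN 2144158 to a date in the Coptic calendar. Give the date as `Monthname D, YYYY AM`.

Pashons 26, 874 AM

The proleptic Gregorian equivalent of JDN 2144158 is 28 May 1158.
In the Coptic calendar that day is Pashons 26, 874 AM.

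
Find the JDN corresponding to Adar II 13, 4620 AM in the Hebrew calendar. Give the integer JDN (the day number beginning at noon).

2035241

Equivalently 13 March 860 (proleptic Gregorian).
JDN 2299161 is 15 October 1582 CE (Gregorian); the target day is −263920 days from there, so JDN = 2035241.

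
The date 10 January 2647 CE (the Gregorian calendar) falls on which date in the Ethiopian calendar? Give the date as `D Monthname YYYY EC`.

Both dates share Julian Day Number 2687866; in the Ethiopian calendar that is 27 Tahsas 2639 EC.

27 Tahsas 2639 EC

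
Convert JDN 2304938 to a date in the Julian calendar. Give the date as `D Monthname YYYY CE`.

30 July 1598 CE

The Gregorian equivalent of JDN 2304938 is 9 August 1598.
In the Julian calendar that day is 30 July 1598 CE.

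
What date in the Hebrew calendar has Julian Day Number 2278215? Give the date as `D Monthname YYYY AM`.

9 Sivan 5285 AM

JDN 2278215 is 10 June 1525 in the proleptic Gregorian calendar.
In the Hebrew calendar that day is 9 Sivan 5285 AM.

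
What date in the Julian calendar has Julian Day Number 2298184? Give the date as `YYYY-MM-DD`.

1580-02-01

The proleptic Gregorian equivalent of JDN 2298184 is 11 February 1580.
In the Julian calendar that day is 1580-02-01.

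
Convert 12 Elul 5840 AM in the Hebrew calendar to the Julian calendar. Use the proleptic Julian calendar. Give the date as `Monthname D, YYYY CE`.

The source date corresponds to 27 August 2080 in the Gregorian calendar (JDN 2481004).
That day falls on 14 August 2080 CE in the Julian calendar.

August 14, 2080 CE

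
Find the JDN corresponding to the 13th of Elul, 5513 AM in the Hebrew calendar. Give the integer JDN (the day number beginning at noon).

In the Gregorian calendar the same day is 12 September 1753.
JDN 2400001 is 17 November 1858 CE (Gregorian), MJD 0; the target day is −38416 days from there, so JDN = 2361585.

2361585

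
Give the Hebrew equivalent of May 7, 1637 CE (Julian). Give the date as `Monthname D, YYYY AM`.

Iyar 23, 5397 AM

Julian Day Number of the source date = 2319099.
Converting JDN 2319099 to the Hebrew calendar gives 23 Iyar 5397 AM.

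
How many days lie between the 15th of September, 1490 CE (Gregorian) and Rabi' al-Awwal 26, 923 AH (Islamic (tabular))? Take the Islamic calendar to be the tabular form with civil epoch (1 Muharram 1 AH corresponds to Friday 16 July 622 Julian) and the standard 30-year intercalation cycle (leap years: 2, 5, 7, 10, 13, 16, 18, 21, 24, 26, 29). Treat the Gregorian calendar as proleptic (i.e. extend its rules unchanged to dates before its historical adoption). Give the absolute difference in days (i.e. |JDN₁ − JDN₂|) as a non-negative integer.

First date → JDN 2265529; second date → JDN 2275250.
The interval is |2265529 − 2275250| = 9721 days.

9721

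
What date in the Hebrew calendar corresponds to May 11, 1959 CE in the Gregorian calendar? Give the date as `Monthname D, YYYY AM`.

Iyar 3, 5719 AM

Both dates share Julian Day Number 2436700; in the Hebrew calendar that is 3 Iyar 5719 AM.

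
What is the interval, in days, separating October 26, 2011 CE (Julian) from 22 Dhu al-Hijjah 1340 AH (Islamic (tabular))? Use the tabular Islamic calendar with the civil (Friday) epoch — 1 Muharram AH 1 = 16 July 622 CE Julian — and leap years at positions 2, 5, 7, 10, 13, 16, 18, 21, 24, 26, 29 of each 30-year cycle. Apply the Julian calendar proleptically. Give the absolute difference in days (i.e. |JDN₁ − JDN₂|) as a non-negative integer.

JDN of the first date = 2455874.
JDN of the second date = 2423283.
|2423283 − 2455874| = 32591.

32591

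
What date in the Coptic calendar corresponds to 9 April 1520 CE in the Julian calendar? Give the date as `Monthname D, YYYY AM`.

Parmouti 14, 1236 AM

Both dates share Julian Day Number 2276337; in the Coptic calendar that is 14 Parmouti 1236 AM.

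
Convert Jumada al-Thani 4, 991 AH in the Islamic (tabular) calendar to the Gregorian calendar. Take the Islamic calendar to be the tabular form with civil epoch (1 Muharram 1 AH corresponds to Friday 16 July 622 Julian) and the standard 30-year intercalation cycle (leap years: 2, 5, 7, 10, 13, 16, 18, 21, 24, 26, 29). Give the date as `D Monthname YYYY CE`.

25 June 1583 CE

Both dates share Julian Day Number 2299414; in the Gregorian calendar that is 25 June 1583 CE.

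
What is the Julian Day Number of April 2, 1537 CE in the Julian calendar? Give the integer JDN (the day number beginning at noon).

2282539

In the proleptic Gregorian calendar the same day is 12 April 1537.
JDN 2299161 is 15 October 1582 CE (Gregorian); the target day is −16622 days from there, so JDN = 2282539.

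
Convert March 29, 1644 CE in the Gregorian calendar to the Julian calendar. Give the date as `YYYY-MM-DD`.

1644-03-19

For dates in this range the Gregorian date is 10 days ahead of the Julian.
29 March 1644 Gregorian − 10 days → 19 March 1644 Julian.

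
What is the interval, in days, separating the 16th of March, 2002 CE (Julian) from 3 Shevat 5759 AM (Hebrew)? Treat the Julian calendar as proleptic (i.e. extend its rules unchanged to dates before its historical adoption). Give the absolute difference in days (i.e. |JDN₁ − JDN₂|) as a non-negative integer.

First date → JDN 2452363; second date → JDN 2451199.
The interval is |2452363 − 2451199| = 1164 days.

1164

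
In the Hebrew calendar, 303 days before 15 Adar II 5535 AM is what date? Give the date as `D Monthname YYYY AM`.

8 Sivan 5534 AM

JDN of 15 Adar II 5535 AM = 2369441.
2369441 − 303 = 2369138.
JDN 2369138 in the Hebrew calendar is 8 Sivan 5534 AM.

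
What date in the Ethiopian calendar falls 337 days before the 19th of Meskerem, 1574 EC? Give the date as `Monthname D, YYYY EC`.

Tikimt 17, 1573 EC

JDN of the 19th of Meskerem, 1574 EC = 2298777.
2298777 − 337 = 2298440.
JDN 2298440 in the Ethiopian calendar is Tikimt 17, 1573 EC.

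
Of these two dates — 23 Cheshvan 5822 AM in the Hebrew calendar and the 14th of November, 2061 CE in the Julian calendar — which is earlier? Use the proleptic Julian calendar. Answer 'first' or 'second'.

Converting both to JDN: 2474135 vs 2474156; the smaller is the first.

first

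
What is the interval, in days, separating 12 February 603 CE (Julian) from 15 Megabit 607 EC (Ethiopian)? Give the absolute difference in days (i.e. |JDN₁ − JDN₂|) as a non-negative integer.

JDN of the first date = 1941346.
JDN of the second date = 1945756.
|1945756 − 1941346| = 4410.

4410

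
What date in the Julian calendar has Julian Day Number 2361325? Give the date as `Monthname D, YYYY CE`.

December 15, 1752 CE

The Gregorian equivalent of JDN 2361325 is 26 December 1752.
In the Julian calendar that day is December 15, 1752 CE.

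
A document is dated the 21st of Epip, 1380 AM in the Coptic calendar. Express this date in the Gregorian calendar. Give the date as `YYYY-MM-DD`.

Julian Day Number of the source date = 2329030.
Converting JDN 2329030 to the Gregorian calendar gives 25 July 1664 CE.

1664-07-25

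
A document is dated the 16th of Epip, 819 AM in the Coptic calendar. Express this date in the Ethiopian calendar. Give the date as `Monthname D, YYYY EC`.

Hamle 16, 1095 EC

Both dates share Julian Day Number 2124119; in the Ethiopian calendar that is 16 Hamle 1095 EC.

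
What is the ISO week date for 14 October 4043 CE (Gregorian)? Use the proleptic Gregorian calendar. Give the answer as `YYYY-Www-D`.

4043-W42-3

The weekday is Wednesday (ISO weekday 3).
That Wednesday belongs to ISO week 42 of ISO year 4043.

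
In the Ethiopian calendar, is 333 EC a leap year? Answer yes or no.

333 mod 4 = 1; in the Ethiopian calendar a year is leap when year mod 4 = 3, so it is a common year.

no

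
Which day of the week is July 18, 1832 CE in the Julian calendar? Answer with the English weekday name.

Equivalently 30 July 1832 Gregorian, JDN 2390395.
Since JDN mod 7 = 0 (0 = Monday), the day is Monday.

Monday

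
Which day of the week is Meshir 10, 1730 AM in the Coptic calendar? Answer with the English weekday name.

Equivalently 17 February 2014 Gregorian, JDN 2456706.
Since JDN mod 7 = 0 (0 = Monday), the day is Monday.

Monday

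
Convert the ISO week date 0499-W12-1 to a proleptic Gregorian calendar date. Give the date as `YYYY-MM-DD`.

0499-03-16

ISO week 1 of 499 is the week containing the first Thursday of 499.
Week 12, day 1 (Monday) lands on 0499-03-16.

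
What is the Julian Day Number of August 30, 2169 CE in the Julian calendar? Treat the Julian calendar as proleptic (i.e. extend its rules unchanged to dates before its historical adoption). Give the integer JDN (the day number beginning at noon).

In the Gregorian calendar the same day is 13 September 2169.
JDN 2400001 is 17 November 1858 CE (Gregorian), MJD 0; the target day is +113526 days from there, so JDN = 2513527.

2513527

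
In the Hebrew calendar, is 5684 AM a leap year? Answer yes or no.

Hebrew year 5684 is year 3 of its 19-year Metonic cycle; leap years are at positions 3, 6, 8, 11, 14, 17, 19, so it is a leap year (13 months).

yes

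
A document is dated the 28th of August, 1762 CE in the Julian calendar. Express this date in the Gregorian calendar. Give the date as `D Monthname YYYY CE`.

8 September 1762 CE

At this point the Julian calendar is 11 days behind the Gregorian.
28 August 1762 Julian + 11 days → 8 September 1762 Gregorian.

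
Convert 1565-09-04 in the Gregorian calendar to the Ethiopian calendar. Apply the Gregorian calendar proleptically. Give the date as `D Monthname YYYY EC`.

2 Pagume 1557 EC

Julian Day Number of the source date = 2292911.
Converting JDN 2292911 to the Ethiopian calendar gives 2 Pagume 1557 EC.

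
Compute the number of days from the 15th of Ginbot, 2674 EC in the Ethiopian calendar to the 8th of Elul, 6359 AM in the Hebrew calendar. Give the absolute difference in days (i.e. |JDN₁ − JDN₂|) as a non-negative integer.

First date → JDN 2700788; second date → JDN 2670558.
The interval is |2700788 − 2670558| = 30230 days.

30230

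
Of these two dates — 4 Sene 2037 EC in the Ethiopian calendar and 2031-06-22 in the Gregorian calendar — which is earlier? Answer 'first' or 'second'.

Converting both to JDN: 2468143 vs 2463040; the smaller is the second.

second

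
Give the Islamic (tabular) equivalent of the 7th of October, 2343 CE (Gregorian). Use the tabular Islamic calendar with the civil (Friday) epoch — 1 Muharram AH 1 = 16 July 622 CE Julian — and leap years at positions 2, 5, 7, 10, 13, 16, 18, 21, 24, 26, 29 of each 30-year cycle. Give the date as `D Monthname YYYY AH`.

Julian Day Number of the source date = 2577102.
Converting JDN 2577102 to the tabular Islamic calendar gives 17 Muharram 1775 AH.

17 Muharram 1775 AH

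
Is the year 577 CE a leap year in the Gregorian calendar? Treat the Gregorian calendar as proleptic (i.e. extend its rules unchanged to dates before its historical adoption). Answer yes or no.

577 is not divisible by 4, so it is a common year.

no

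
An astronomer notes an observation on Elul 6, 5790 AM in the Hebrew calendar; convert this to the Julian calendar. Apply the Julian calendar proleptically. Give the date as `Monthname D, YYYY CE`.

August 22, 2030 CE

Julian Day Number of the source date = 2462749.
Converting JDN 2462749 to the Julian calendar gives 22 August 2030 CE.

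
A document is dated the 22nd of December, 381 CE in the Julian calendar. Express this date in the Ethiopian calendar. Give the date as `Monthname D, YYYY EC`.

The source date corresponds to 23 December 381 in the proleptic Gregorian calendar (JDN 1860574).
That day falls on 26 Tahsas 374 EC in the Ethiopian calendar.

Tahsas 26, 374 EC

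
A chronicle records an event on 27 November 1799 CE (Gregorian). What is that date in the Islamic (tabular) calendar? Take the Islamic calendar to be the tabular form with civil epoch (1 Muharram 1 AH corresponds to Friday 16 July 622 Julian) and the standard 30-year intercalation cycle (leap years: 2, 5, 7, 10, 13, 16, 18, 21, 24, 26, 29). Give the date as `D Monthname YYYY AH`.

28 Jumada al-Thani 1214 AH

Julian Day Number of the source date = 2378462.
Converting JDN 2378462 to the tabular Islamic calendar gives 28 Jumada al-Thani 1214 AH.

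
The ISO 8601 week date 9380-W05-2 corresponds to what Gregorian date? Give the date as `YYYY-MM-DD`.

ISO week 1 of 9380 is the week containing the first Thursday of 9380.
Week 5, day 2 (Tuesday) lands on 9380-02-01.

9380-02-01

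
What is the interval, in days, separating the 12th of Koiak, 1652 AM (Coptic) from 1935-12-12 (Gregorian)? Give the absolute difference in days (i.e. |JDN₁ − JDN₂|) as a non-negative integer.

10

First date → JDN 2428159; second date → JDN 2428149.
The interval is |2428159 − 2428149| = 10 days.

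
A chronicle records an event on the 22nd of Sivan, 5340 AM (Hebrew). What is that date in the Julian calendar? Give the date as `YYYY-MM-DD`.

1580-06-05

Both dates share Julian Day Number 2298309; in the Julian calendar that is 5 June 1580 CE.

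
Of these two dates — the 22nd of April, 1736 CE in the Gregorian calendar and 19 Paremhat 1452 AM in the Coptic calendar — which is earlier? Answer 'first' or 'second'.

second

Converting both to JDN: 2355233 vs 2355206; the smaller is the second.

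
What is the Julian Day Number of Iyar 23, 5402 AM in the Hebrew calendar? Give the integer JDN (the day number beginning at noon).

2320931

Equivalently 23 May 1642 (Gregorian).
JDN 2400001 is 17 November 1858 CE (Gregorian), MJD 0; the target day is −79070 days from there, so JDN = 2320931.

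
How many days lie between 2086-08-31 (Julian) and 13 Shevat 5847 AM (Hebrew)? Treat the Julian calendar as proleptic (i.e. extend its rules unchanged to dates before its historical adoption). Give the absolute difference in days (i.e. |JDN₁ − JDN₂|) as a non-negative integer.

125

First date → JDN 2483212; second date → JDN 2483337.
The interval is |2483212 − 2483337| = 125 days.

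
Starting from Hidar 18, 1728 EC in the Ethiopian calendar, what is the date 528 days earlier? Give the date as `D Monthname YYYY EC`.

11 Sene 1726 EC

The starting date is JDN 2355085; 2355085 − 528 = 2354557.
JDN 2354557 corresponds to 11 Sene 1726 EC.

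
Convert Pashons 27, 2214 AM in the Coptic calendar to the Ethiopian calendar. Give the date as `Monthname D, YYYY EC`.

Ginbot 27, 2490 EC

The source date corresponds to 7 June 2498 in the Gregorian calendar (JDN 2633594).
That day falls on 27 Ginbot 2490 EC in the Ethiopian calendar.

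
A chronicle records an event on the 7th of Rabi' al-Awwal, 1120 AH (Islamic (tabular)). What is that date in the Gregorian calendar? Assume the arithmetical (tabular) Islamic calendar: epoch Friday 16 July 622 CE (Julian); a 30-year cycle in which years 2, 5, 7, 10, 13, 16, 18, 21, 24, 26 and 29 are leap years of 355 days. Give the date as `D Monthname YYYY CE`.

27 May 1708 CE

Julian Day Number of the source date = 2345041.
Converting JDN 2345041 to the Gregorian calendar gives 27 May 1708 CE.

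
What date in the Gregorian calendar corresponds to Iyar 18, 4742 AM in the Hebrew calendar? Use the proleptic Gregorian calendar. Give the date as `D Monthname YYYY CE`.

19 May 982 CE

Julian Day Number of the source date = 2079867.
Converting JDN 2079867 to the Gregorian calendar gives 19 May 982 CE.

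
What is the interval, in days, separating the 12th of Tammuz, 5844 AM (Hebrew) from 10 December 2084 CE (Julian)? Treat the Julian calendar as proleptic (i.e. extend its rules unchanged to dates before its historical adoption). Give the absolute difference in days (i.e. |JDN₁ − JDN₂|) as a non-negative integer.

161

JDN of the first date = 2482422.
JDN of the second date = 2482583.
|2482583 − 2482422| = 161.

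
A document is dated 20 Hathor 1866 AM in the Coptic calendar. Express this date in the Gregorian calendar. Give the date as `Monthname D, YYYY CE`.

Julian Day Number of the source date = 2506300.
Converting JDN 2506300 to the Gregorian calendar gives 30 November 2149 CE.

November 30, 2149 CE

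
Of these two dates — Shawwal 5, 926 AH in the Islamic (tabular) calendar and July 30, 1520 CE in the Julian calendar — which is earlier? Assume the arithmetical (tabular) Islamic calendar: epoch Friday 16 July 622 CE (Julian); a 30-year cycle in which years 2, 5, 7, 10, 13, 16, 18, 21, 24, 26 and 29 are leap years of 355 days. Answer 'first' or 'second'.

Converting both to JDN: 2276499 vs 2276449; the smaller is the second.

second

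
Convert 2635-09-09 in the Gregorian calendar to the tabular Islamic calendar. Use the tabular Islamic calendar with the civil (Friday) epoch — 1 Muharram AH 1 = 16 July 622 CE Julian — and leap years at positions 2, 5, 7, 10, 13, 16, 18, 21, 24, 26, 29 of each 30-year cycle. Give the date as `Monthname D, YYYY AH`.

Dhu al-Hijjah 5, 2075 AH

Julian Day Number of the source date = 2683725.
Converting JDN 2683725 to the tabular Islamic calendar gives 5 Dhu al-Hijjah 2075 AH.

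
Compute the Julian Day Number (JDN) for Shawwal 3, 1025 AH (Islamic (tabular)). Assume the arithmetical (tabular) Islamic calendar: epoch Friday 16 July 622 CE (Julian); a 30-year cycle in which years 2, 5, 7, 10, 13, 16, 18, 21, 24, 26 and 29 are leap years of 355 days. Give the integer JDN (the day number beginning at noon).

2311579

In the Gregorian calendar the same day is 14 October 1616.
JDN 2299161 is 15 October 1582 CE (Gregorian); the target day is +12418 days from there, so JDN = 2311579.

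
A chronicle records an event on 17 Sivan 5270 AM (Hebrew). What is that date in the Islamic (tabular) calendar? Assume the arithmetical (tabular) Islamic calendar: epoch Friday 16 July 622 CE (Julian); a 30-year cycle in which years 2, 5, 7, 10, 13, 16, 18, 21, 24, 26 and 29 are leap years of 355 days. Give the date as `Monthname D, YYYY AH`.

Safar 17, 916 AH

The source date corresponds to 5 June 1510 in the proleptic Gregorian calendar (JDN 2272731).
That day falls on 17 Safar 916 AH in the tabular Islamic calendar.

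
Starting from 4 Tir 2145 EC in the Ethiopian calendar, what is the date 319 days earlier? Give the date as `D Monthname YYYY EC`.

20 Yekatit 2144 EC

Counting 319 days back from JDN 2507440 reaches JDN 2507121, which is 20 Yekatit 2144 EC.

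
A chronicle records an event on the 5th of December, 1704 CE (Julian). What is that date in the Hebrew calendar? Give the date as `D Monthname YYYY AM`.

Julian Day Number of the source date = 2343783.
Converting JDN 2343783 to the Hebrew calendar gives 19 Kislev 5465 AM.

19 Kislev 5465 AM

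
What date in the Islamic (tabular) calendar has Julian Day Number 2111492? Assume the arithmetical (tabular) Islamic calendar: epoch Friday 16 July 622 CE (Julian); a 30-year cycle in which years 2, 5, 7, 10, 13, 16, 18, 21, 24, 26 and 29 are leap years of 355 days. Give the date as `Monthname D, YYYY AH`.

The proleptic Gregorian equivalent of JDN 2111492 is 19 December 1068.
In the tabular Islamic calendar that day is Safar 14, 461 AH.

Safar 14, 461 AH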